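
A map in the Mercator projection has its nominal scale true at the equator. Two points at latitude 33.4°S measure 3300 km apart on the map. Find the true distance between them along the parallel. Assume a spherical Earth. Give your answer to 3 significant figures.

2750 km

Mercator is conformal, so the point scale is isotropic: h = k = sec φ = 1/cos φ.
Along the parallel at 33.4°, map distances are exaggerated by k = sec 33.4° = 1.198.
True distance = 3300 / 1.198 = 3300 × cos 33.4° ≈ 2750 km.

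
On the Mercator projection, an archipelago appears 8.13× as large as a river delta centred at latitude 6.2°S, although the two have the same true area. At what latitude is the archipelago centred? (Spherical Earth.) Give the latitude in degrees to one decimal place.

For equal true areas on Mercator, apparent areas scale as sec²φ, so the ratio is cos²φ₂ / cos²φ₁.
cos²φ₂ / cos²φ₁ = 8.13  ⇒  cos φ₁ = cos 6.2° / √8.13 = 0.9942/2.851 = 0.3487.
φ₁ = arccos(0.3487) ≈ 69.6°.

69.6°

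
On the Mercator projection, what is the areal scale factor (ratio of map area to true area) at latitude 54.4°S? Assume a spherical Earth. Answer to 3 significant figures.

2.95

Mercator is conformal, so the point scale is isotropic: h = k = sec φ = 1/cos φ.
Areal scale = k² = sec²φ = 1/cos²(54.4°) = 1/0.5821² = 2.951.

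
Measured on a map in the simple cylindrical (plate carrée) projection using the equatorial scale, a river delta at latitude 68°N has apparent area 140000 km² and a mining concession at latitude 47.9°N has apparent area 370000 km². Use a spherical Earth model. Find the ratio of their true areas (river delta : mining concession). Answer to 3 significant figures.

0.211

Plate carrée has h = 1 and k = sec φ, giving areal scale sec φ; true area = (apparent area) · cos φ.
True area of river delta: 140000 × cos(68°) = 140000 × 0.3746 = 52440 km².
True area of mining concession: 370000 × cos(47.9°) = 370000 × 0.6704 = 248100 km².
Ratio = 52440 / 248100 ≈ 0.211.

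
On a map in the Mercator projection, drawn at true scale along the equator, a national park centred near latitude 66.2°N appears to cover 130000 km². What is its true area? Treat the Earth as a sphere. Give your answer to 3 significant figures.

21200 km²

For Mercator, h = k = sec φ (a conformal cylindrical projection has a single point scale, 1/cos φ).
Areal scale = k² = sec²φ = 1/cos²(66.2°) = 1/0.4035² = 6.141.
True area = apparent / (areal scale) = 130000 / 6.141 ≈ 21200 km².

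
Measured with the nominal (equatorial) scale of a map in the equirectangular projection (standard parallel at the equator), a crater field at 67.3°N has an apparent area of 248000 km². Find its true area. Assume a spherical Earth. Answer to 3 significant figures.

For the equirectangular projection with φ₀ = 0 (plate carrée), h = 1 along meridians and k = sec φ along parallels.
Areal scale = h·k = 1 × sec φ; at 67.3°, h = 1.000, k = 2.591, so h·k = 2.591.
True area = apparent / (areal scale) = 248000 / 2.591 ≈ 95700 km².

95700 km²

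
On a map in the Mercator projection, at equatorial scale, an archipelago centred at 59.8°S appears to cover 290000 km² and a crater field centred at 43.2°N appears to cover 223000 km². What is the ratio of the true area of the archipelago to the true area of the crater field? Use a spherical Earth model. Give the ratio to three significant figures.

Mercator's areal exaggeration is sec²φ; hence true area = (apparent area) · cos²φ.
True area of archipelago: 290000 × cos²(59.8°) = 290000 × 0.2530 = 73380 km².
True area of crater field: 223000 × cos²(43.2°) = 223000 × 0.5314 = 118500 km².
Ratio = 73380 / 118500 ≈ 0.619.

0.619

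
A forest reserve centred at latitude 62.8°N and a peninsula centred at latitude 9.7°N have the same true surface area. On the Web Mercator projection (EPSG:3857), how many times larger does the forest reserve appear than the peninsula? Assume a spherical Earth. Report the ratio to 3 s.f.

Mercator is conformal with k = sec φ, so areal scale = k² = sec²φ.
At 62.8°: sec²(62.8°) = 1/0.4571² = 4.786.
At 9.7°: sec²(9.7°) = 1/0.9857² = 1.029.
Ratio = 4.786/1.029 = cos²(9.7°)/cos²(62.8°) ≈ 4.65.

4.65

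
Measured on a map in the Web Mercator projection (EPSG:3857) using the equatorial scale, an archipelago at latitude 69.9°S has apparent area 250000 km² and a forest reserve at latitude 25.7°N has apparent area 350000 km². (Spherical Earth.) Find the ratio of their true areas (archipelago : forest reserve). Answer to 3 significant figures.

Since Mercator area scale is 1/cos²φ, the true area equals the apparent area multiplied by cos²φ.
True area of archipelago: 250000 × cos²(69.9°) = 250000 × 0.1181 = 29530 km².
True area of forest reserve: 350000 × cos²(25.7°) = 350000 × 0.8119 = 284200 km².
Ratio = 29530 / 284200 ≈ 0.104.

0.104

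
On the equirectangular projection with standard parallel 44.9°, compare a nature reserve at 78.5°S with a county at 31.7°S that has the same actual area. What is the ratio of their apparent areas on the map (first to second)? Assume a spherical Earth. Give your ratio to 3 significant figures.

The equidistant cylindrical projection with φ₀ = 44.9° has h = 1 (meridians true) and k = cos φ₀ / cos φ along parallels.
Areal scale at 78.5°: h·k = 1.000 × 3.553 = 3.553.
Areal scale at 31.7°: h·k = 1.000 × 0.8325 = 0.8325.
Ratio = 3.553/0.8325 ≈ 4.27.

4.27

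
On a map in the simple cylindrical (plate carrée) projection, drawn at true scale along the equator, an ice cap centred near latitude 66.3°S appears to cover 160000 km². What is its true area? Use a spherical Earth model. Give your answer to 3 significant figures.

In the plate carrée (x = Rλ, y = Rφ), meridians are true-scale (h = 1) and parallels are stretched by k = sec φ.
Areal scale = h·k = 1 × sec φ; at 66.3°, h = 1.000, k = 2.488, so h·k = 2.488.
True area = apparent / (areal scale) = 160000 / 2.488 ≈ 64300 km².

64300 km²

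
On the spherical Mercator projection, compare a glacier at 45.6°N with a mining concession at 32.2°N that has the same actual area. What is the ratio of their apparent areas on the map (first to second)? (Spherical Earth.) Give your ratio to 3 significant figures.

1.46

Mercator is conformal with k = sec φ, so areal scale = k² = sec²φ.
At 45.6°: sec²(45.6°) = 1/0.6997² = 2.043.
At 32.2°: sec²(32.2°) = 1/0.8462² = 1.397.
Ratio = 2.043/1.397 = cos²(32.2°)/cos²(45.6°) ≈ 1.46.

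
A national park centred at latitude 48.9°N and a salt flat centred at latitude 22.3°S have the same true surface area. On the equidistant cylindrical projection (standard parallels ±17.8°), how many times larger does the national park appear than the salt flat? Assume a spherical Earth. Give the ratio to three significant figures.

1.41

With standard parallel φ₀ = 17.8°, the equirectangular projection gives x = Rλ cos φ₀, y = Rφ, so h = 1 and k = cos 17.8° / cos φ.
Areal scale at 48.9°: h·k = 1.000 × 1.448 = 1.448.
Areal scale at 22.3°: h·k = 1.000 × 1.029 = 1.029.
Ratio = 1.448/1.029 ≈ 1.41.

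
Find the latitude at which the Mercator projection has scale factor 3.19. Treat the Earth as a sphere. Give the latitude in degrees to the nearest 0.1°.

71.7°

Mercator scale is k = sec φ = 1/cos φ.
1/cos φ = 3.19  ⇒  cos φ = 0.3135  ⇒  φ = arccos(0.3135) ≈ 71.7°.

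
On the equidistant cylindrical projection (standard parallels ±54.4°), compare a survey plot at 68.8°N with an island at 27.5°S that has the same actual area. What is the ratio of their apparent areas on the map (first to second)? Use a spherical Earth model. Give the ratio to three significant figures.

The equidistant cylindrical projection with φ₀ = 54.4° has h = 1 (meridians true) and k = cos φ₀ / cos φ along parallels.
Areal scale at 68.8°: h·k = 1.000 × 1.610 = 1.610.
Areal scale at 27.5°: h·k = 1.000 × 0.6563 = 0.6563.
Ratio = 1.610/0.6563 ≈ 2.45.

2.45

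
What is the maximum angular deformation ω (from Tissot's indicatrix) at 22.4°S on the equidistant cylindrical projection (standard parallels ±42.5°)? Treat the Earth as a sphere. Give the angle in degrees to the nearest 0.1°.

In the equirectangular projection with standard parallel φ₀ = 42.5° (x = Rλ cos φ₀, y = Rφ), meridians are true-scale (h = 1) and the parallel scale is k = cos φ₀ / cos φ.
At 22.4°: h = 1.000, k = 0.7974; principal scales a = 1.000, b = 0.7974.
sin(ω/2) = (a − b)/(a + b) = 0.2026/1.797 = 0.1127, so ω = 2 arcsin(0.1127) ≈ 12.9°.

12.9°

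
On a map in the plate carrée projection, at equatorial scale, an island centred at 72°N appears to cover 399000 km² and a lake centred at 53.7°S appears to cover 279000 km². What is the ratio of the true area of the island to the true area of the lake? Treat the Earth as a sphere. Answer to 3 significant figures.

On the plate carrée, areal scale = h·k = 1 × sec φ, so true area = apparent × cos φ.
True area of island: 399000 × cos(72°) = 399000 × 0.3090 = 123300 km².
True area of lake: 279000 × cos(53.7°) = 279000 × 0.5920 = 165200 km².
Ratio = 123300 / 165200 ≈ 0.746.

0.746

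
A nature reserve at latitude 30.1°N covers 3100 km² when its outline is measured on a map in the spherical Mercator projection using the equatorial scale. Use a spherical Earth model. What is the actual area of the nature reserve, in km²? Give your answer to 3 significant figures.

2320 km²

Mercator is conformal, so the point scale is isotropic: h = k = sec φ = 1/cos φ.
Areal scale = k² = sec²φ = 1/cos²(30.1°) = 1/0.8652² = 1.336.
True area = apparent / (areal scale) = 3100 / 1.336 ≈ 2320 km².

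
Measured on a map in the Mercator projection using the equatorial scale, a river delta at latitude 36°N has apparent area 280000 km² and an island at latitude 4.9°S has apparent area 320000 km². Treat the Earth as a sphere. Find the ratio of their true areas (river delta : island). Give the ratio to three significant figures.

Mercator's areal exaggeration is sec²φ; hence true area = (apparent area) · cos²φ.
True area of river delta: 280000 × cos²(36°) = 280000 × 0.6545 = 183300 km².
True area of island: 320000 × cos²(4.9°) = 320000 × 0.9927 = 317700 km².
Ratio = 183300 / 317700 ≈ 0.577.

0.577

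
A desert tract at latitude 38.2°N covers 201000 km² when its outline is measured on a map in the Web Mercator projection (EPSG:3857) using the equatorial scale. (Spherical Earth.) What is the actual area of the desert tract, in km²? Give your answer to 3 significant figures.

124000 km²

Mercator is conformal, so the point scale is isotropic: h = k = sec φ = 1/cos φ.
Areal scale = k² = sec²φ = 1/cos²(38.2°) = 1/0.7859² = 1.619.
True area = apparent / (areal scale) = 201000 / 1.619 ≈ 124000 km².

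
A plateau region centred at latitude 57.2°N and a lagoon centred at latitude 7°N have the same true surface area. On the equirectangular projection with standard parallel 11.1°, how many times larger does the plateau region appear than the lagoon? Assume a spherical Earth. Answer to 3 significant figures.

1.83

The equidistant cylindrical projection with φ₀ = 11.1° has h = 1 (meridians true) and k = cos φ₀ / cos φ along parallels.
Areal scale at 57.2°: h·k = 1.000 × 1.811 = 1.811.
Areal scale at 7°: h·k = 1.000 × 0.9887 = 0.9887.
Ratio = 1.811/0.9887 ≈ 1.83.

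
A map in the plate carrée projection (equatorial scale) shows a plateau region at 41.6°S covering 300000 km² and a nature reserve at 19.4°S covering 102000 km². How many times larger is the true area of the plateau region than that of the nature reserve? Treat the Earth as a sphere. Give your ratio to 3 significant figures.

2.33

On the plate carrée, areal scale = h·k = 1 × sec φ, so true area = apparent × cos φ.
True area of plateau region: 300000 × cos(41.6°) = 300000 × 0.7478 = 224300 km².
True area of nature reserve: 102000 × cos(19.4°) = 102000 × 0.9432 = 96210 km².
Ratio = 224300 / 96210 ≈ 2.33.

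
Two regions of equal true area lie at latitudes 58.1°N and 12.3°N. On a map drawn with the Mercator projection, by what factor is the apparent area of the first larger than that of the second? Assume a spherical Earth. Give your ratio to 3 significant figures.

3.42

Mercator is conformal with k = sec φ, so areal scale = k² = sec²φ.
At 58.1°: sec²(58.1°) = 1/0.5284² = 3.581.
At 12.3°: sec²(12.3°) = 1/0.9770² = 1.048.
Ratio = 3.581/1.048 = cos²(12.3°)/cos²(58.1°) ≈ 3.42.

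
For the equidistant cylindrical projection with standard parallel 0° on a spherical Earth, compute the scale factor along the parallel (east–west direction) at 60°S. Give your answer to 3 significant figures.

Plate carrée maps x = Rλ, y = Rφ. The meridian scale is h = 1 and the parallel scale is k = 1/cos φ = sec φ.
k = 1/cos 60° = 1/0.5000 = 2.000.

2.00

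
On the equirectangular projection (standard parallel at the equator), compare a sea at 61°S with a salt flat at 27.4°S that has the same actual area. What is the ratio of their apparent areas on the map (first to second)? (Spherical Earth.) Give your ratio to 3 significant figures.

1.83

In the plate carrée (x = Rλ, y = Rφ), meridians are true-scale (h = 1) and parallels are stretched by k = sec φ.
Areal scale at 61°: h·k = 1.000 × 2.063 = 2.063.
Areal scale at 27.4°: h·k = 1.000 × 1.126 = 1.126.
Ratio = 2.063/1.126 ≈ 1.83.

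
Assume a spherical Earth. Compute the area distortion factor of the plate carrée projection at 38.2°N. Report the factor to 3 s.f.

1.27

For the equirectangular projection with φ₀ = 0 (plate carrée), h = 1 along meridians and k = sec φ along parallels.
Areal scale = h·k = 1 × sec φ; at 38.2°, h = 1.000, k = 1.272, so h·k = 1.272.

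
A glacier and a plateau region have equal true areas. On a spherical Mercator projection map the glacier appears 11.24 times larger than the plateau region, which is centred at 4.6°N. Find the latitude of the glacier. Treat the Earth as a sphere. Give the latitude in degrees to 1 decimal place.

On Mercator, (apparent₁)/(apparent₂) = sec²φ₁ / sec²φ₂ when true areas are equal.
cos²φ₂ / cos²φ₁ = 11.24  ⇒  cos φ₁ = cos 4.6° / √11.24 = 0.9968/3.353 = 0.2973.
φ₁ = arccos(0.2973) ≈ 72.7°.

72.7°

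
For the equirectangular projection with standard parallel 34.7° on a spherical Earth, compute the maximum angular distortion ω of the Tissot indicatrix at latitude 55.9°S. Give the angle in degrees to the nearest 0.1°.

21.8°

With standard parallel φ₀ = 34.7°, the equirectangular projection gives x = Rλ cos φ₀, y = Rφ, so h = 1 and k = cos 34.7° / cos φ.
At 55.9°: h = 1.000, k = 1.466; principal scales a = 1.466, b = 1.000.
sin(ω/2) = (a − b)/(a + b) = 0.4664/2.466 = 0.1891, so ω = 2 arcsin(0.1891) ≈ 21.8°.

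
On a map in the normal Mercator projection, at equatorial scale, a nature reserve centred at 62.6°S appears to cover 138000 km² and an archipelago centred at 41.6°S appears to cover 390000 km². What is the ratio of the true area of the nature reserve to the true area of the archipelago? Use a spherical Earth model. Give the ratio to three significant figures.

0.134

Mercator's areal exaggeration is sec²φ; hence true area = (apparent area) · cos²φ.
True area of nature reserve: 138000 × cos²(62.6°) = 138000 × 0.2118 = 29230 km².
True area of archipelago: 390000 × cos²(41.6°) = 390000 × 0.5592 = 218100 km².
Ratio = 29230 / 218100 ≈ 0.134.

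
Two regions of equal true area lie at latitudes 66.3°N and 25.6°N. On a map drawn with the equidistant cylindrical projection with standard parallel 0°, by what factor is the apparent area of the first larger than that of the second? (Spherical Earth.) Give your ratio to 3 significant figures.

2.24

For the equirectangular projection with φ₀ = 0 (plate carrée), h = 1 along meridians and k = sec φ along parallels.
Areal scale at 66.3°: h·k = 1.000 × 2.488 = 2.488.
Areal scale at 25.6°: h·k = 1.000 × 1.109 = 1.109.
Ratio = 2.488/1.109 ≈ 2.24.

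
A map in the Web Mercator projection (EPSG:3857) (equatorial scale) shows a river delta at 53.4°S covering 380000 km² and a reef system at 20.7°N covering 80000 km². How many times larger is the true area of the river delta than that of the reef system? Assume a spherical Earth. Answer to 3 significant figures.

1.93

On Mercator the areal scale is sec²φ, so true area = apparent × cos²φ.
True area of river delta: 380000 × cos²(53.4°) = 380000 × 0.3555 = 135100 km².
True area of reef system: 80000 × cos²(20.7°) = 80000 × 0.8751 = 70000 km².
Ratio = 135100 / 70000 ≈ 1.93.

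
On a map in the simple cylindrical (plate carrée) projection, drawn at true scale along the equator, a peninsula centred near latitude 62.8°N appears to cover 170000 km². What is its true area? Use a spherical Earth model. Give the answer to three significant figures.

77700 km²

Plate carrée maps x = Rλ, y = Rφ. The meridian scale is h = 1 and the parallel scale is k = 1/cos φ = sec φ.
Areal scale = h·k = 1 × sec φ; at 62.8°, h = 1.000, k = 2.188, so h·k = 2.188.
True area = apparent / (areal scale) = 170000 / 2.188 ≈ 77700 km².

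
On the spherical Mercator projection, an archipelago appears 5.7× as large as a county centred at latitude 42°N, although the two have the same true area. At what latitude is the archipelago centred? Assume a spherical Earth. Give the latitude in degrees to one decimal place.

Mercator areal scale is sec²φ, so apparent-area ratio = sec²φ₁ / sec²φ₂ = cos²φ₂ / cos²φ₁.
cos²φ₂ / cos²φ₁ = 5.7  ⇒  cos φ₁ = cos 42° / √5.7 = 0.7431/2.387 = 0.3113.
φ₁ = arccos(0.3113) ≈ 71.9°.

71.9°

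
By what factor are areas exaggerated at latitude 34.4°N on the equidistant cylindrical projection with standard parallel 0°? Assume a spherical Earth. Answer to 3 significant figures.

In the plate carrée (x = Rλ, y = Rφ), meridians are true-scale (h = 1) and parallels are stretched by k = sec φ.
Areal scale = h·k = 1 × sec φ; at 34.4°, h = 1.000, k = 1.212, so h·k = 1.212.

1.21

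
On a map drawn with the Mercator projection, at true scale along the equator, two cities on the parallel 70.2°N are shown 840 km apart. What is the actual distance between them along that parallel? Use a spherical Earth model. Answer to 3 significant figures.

285 km

The Mercator projection is conformal; its linear scale factor is the same in every direction and equals sec φ = 1/cos φ.
Along the parallel at 70.2°, map distances are exaggerated by k = sec 70.2° = 2.952.
True distance = 840 / 2.952 = 840 × cos 70.2° ≈ 285 km.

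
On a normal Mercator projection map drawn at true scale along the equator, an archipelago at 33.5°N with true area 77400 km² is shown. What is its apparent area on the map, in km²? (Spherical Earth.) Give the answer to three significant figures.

For Mercator, h = k = sec φ (a conformal cylindrical projection has a single point scale, 1/cos φ).
Areal scale = k² = sec²φ = 1/cos²(33.5°) = 1/0.8339² = 1.438.
Apparent area = 77400 × 1.438 ≈ 111000 km².

111000 km²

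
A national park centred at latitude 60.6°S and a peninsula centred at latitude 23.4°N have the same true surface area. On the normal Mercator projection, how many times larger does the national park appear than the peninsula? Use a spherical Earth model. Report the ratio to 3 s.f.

Mercator areal scale is sec²φ.
At 60.6°: sec²(60.6°) = 1/0.4909² = 4.150.
At 23.4°: sec²(23.4°) = 1/0.9178² = 1.187.
Ratio = 4.150/1.187 = cos²(23.4°)/cos²(60.6°) ≈ 3.50.

3.50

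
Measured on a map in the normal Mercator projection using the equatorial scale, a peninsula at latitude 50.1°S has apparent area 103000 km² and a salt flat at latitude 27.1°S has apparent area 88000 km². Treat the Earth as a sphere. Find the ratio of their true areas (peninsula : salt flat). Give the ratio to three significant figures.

Since Mercator area scale is 1/cos²φ, the true area equals the apparent area multiplied by cos²φ.
True area of peninsula: 103000 × cos²(50.1°) = 103000 × 0.4115 = 42380 km².
True area of salt flat: 88000 × cos²(27.1°) = 88000 × 0.7925 = 69740 km².
Ratio = 42380 / 69740 ≈ 0.608.

0.608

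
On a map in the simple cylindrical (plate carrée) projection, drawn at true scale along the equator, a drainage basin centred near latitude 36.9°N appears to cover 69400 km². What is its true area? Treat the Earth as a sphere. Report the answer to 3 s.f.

Plate carrée maps x = Rλ, y = Rφ. The meridian scale is h = 1 and the parallel scale is k = 1/cos φ = sec φ.
Areal scale = h·k = 1 × sec φ; at 36.9°, h = 1.000, k = 1.250, so h·k = 1.250.
True area = apparent / (areal scale) = 69400 / 1.250 ≈ 55500 km².

55500 km²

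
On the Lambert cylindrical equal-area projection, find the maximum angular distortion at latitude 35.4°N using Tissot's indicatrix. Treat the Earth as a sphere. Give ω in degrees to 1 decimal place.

23.3°

The Lambert cylindrical equal-area projection is the cylindrical equal-area projection with its standard parallel at the equator (φ₀ = 0). A cylindrical equal-area projection with standard parallel φ₀ has meridian scale h = cos φ / cos φ₀ and parallel scale k = cos φ₀ / cos φ (so areas are preserved, h·k = 1).
At 35.4°: h = 0.8151, k = 1.227; principal scales a = 1.227, b = 0.8151.
sin(ω/2) = (a − b)/(a + b) = 0.4117/2.042 = 0.2016, so ω = 2 arcsin(0.2016) ≈ 23.3°.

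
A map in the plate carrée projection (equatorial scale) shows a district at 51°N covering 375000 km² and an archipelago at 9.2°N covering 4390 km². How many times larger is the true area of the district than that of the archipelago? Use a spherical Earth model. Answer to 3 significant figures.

Plate carrée has h = 1 and k = sec φ, giving areal scale sec φ; true area = (apparent area) · cos φ.
True area of district: 375000 × cos(51°) = 375000 × 0.6293 = 236000 km².
True area of archipelago: 4390 × cos(9.2°) = 4390 × 0.9871 = 4334 km².
Ratio = 236000 / 4334 ≈ 54.5.

54.5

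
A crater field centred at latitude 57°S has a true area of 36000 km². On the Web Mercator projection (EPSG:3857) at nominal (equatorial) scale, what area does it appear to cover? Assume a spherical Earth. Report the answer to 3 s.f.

Mercator is conformal, so the point scale is isotropic: h = k = sec φ = 1/cos φ.
Areal scale = k² = sec²φ = 1/cos²(57°) = 1/0.5446² = 3.371.
Apparent area = 36000 × 3.371 ≈ 121000 km².

121000 km²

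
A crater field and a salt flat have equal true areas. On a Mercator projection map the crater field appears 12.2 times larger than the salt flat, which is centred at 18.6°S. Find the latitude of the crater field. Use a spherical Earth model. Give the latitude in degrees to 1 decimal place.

74.3°

Mercator areal scale is sec²φ, so apparent-area ratio = sec²φ₁ / sec²φ₂ = cos²φ₂ / cos²φ₁.
cos²φ₂ / cos²φ₁ = 12.2  ⇒  cos φ₁ = cos 18.6° / √12.2 = 0.9478/3.493 = 0.2713.
φ₁ = arccos(0.2713) ≈ 74.3°.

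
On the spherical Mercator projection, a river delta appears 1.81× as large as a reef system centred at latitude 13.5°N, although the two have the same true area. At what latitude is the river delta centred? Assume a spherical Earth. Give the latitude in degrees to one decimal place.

For equal true areas on Mercator, apparent areas scale as sec²φ, so the ratio is cos²φ₂ / cos²φ₁.
cos²φ₂ / cos²φ₁ = 1.81  ⇒  cos φ₁ = cos 13.5° / √1.81 = 0.9724/1.345 = 0.7228.
φ₁ = arccos(0.7228) ≈ 43.7°.

43.7°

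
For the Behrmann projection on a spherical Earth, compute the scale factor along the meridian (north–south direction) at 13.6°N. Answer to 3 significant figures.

1.12

Behrmann is a cylindrical equal-area projection with standard parallels at ±30°. A cylindrical equal-area projection with standard parallel φ₀ has meridian scale h = cos φ / cos φ₀ and parallel scale k = cos φ₀ / cos φ (so areas are preserved, h·k = 1).
h = cos 13.6° / cos 30° = 0.9720/0.8660 = 1.122.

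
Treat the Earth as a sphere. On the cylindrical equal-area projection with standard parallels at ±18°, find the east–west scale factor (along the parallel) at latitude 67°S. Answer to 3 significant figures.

2.43

For cylindrical equal-area with standard parallel φ₀, h = cos φ / cos φ₀ and k = cos φ₀ / cos φ, so h·k = 1.
k = cos 18° / cos 67° = 0.9511/0.3907 = 2.434.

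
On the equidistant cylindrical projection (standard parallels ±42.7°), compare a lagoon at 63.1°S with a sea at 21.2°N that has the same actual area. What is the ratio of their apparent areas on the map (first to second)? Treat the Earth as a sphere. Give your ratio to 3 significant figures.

2.06

The equidistant cylindrical projection with φ₀ = 42.7° has h = 1 (meridians true) and k = cos φ₀ / cos φ along parallels.
Areal scale at 63.1°: h·k = 1.000 × 1.624 = 1.624.
Areal scale at 21.2°: h·k = 1.000 × 0.7883 = 0.7883.
Ratio = 1.624/0.7883 ≈ 2.06.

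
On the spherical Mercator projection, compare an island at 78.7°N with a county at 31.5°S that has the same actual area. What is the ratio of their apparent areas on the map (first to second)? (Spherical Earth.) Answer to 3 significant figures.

Mercator areal scale is sec²φ.
At 78.7°: sec²(78.7°) = 1/0.1959² = 26.05.
At 31.5°: sec²(31.5°) = 1/0.8526² = 1.376.
Ratio = 26.05/1.376 = cos²(31.5°)/cos²(78.7°) ≈ 18.9.

18.9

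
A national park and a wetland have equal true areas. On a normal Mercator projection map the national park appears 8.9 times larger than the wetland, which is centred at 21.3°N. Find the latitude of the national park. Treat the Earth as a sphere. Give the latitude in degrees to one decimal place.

71.8°

Mercator areal scale is sec²φ, so apparent-area ratio = sec²φ₁ / sec²φ₂ = cos²φ₂ / cos²φ₁.
cos²φ₂ / cos²φ₁ = 8.9  ⇒  cos φ₁ = cos 21.3° / √8.9 = 0.9317/2.983 = 0.3123.
φ₁ = arccos(0.3123) ≈ 71.8°.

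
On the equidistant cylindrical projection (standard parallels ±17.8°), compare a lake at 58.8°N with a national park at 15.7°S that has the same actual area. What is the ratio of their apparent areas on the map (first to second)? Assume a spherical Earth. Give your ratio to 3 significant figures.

The equidistant cylindrical projection with φ₀ = 17.8° has h = 1 (meridians true) and k = cos φ₀ / cos φ along parallels.
Areal scale at 58.8°: h·k = 1.000 × 1.838 = 1.838.
Areal scale at 15.7°: h·k = 1.000 × 0.9890 = 0.9890.
Ratio = 1.838/0.9890 ≈ 1.86.

1.86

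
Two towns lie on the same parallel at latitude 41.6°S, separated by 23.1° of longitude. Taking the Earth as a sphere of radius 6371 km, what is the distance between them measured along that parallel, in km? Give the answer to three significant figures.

1920 km

Arc length along a parallel = R cos φ · Δλ (with Δλ in radians).
= 6371 × cos 41.6° × (23.1° × π/180) = 6371 × 0.7478 × 0.4032 ≈ 1920 km.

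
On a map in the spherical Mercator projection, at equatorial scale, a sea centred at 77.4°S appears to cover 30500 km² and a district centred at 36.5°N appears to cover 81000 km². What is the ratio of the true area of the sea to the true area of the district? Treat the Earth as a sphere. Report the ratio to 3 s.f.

0.0277

On Mercator the areal scale is sec²φ, so true area = apparent × cos²φ.
True area of sea: 30500 × cos²(77.4°) = 30500 × 0.04759 = 1451 km².
True area of district: 81000 × cos²(36.5°) = 81000 × 0.6462 = 52340 km².
Ratio = 1451 / 52340 ≈ 0.0277.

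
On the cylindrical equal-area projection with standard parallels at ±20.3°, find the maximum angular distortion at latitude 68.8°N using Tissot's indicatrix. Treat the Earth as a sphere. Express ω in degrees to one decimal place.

For cylindrical equal-area with standard parallel φ₀, h = cos φ / cos φ₀ and k = cos φ₀ / cos φ, so h·k = 1.
At 68.8°: h = 0.3856, k = 2.594; principal scales a = 2.594, b = 0.3856.
sin(ω/2) = (a − b)/(a + b) = 2.208/2.979 = 0.7411, so ω = 2 arcsin(0.7411) ≈ 95.7°.

95.7°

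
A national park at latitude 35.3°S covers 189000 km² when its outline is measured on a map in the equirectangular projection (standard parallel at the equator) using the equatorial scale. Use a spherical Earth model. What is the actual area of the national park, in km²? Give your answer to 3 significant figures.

For the equirectangular projection with φ₀ = 0 (plate carrée), h = 1 along meridians and k = sec φ along parallels.
Areal scale = h·k = 1 × sec φ; at 35.3°, h = 1.000, k = 1.225, so h·k = 1.225.
True area = apparent / (areal scale) = 189000 / 1.225 ≈ 154000 km².

154000 km²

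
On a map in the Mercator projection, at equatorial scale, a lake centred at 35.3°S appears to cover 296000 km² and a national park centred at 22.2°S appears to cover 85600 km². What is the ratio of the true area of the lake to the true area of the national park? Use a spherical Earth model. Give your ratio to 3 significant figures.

On Mercator the areal scale is sec²φ, so true area = apparent × cos²φ.
True area of lake: 296000 × cos²(35.3°) = 296000 × 0.6661 = 197200 km².
True area of national park: 85600 × cos²(22.2°) = 85600 × 0.8572 = 73380 km².
Ratio = 197200 / 73380 ≈ 2.69.

2.69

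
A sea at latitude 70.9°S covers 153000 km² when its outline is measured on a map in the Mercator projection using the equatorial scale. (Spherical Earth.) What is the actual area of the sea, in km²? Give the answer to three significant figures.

16400 km²

The Mercator projection is conformal; its linear scale factor is the same in every direction and equals sec φ = 1/cos φ.
Areal scale = k² = sec²φ = 1/cos²(70.9°) = 1/0.3272² = 9.340.
True area = apparent / (areal scale) = 153000 / 9.340 ≈ 16400 km².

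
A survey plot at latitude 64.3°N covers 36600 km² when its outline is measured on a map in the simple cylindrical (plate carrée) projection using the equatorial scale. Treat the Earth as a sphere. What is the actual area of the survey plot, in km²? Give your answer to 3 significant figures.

In the plate carrée (x = Rλ, y = Rφ), meridians are true-scale (h = 1) and parallels are stretched by k = sec φ.
Areal scale = h·k = 1 × sec φ; at 64.3°, h = 1.000, k = 2.306, so h·k = 2.306.
True area = apparent / (areal scale) = 36600 / 2.306 ≈ 15900 km².

15900 km²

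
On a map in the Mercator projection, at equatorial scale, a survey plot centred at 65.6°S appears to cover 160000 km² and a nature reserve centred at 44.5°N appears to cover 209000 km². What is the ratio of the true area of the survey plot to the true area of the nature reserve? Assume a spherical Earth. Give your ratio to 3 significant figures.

0.257

Mercator's areal exaggeration is sec²φ; hence true area = (apparent area) · cos²φ.
True area of survey plot: 160000 × cos²(65.6°) = 160000 × 0.1707 = 27300 km².
True area of nature reserve: 209000 × cos²(44.5°) = 209000 × 0.5087 = 106300 km².
Ratio = 27300 / 106300 ≈ 0.257.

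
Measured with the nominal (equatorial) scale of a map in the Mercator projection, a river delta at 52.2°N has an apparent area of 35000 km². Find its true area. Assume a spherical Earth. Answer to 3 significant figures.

13100 km²

Mercator is conformal, so the point scale is isotropic: h = k = sec φ = 1/cos φ.
Areal scale = k² = sec²φ = 1/cos²(52.2°) = 1/0.6129² = 2.662.
True area = apparent / (areal scale) = 35000 / 2.662 ≈ 13100 km².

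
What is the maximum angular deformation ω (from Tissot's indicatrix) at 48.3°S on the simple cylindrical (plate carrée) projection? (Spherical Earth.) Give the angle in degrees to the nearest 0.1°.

Plate carrée maps x = Rλ, y = Rφ. The meridian scale is h = 1 and the parallel scale is k = 1/cos φ = sec φ.
At 48.3°: h = 1.000, k = 1.503; principal scales a = 1.503, b = 1.000.
sin(ω/2) = (a − b)/(a + b) = 0.5032/2.503 = 0.2010, so ω = 2 arcsin(0.2010) ≈ 23.2°.

23.2°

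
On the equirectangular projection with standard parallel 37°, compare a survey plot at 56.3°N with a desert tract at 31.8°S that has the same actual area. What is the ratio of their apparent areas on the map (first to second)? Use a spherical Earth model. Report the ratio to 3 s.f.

1.53

The equidistant cylindrical projection with φ₀ = 37° has h = 1 (meridians true) and k = cos φ₀ / cos φ along parallels.
Areal scale at 56.3°: h·k = 1.000 × 1.439 = 1.439.
Areal scale at 31.8°: h·k = 1.000 × 0.9397 = 0.9397.
Ratio = 1.439/0.9397 ≈ 1.53.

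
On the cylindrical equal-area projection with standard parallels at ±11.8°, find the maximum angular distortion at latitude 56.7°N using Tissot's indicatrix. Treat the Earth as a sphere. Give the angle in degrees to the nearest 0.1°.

For cylindrical equal-area with standard parallel φ₀, h = cos φ / cos φ₀ and k = cos φ₀ / cos φ, so h·k = 1.
At 56.7°: h = 0.5609, k = 1.783; principal scales a = 1.783, b = 0.5609.
sin(ω/2) = (a − b)/(a + b) = 1.222/2.344 = 0.5214, so ω = 2 arcsin(0.5214) ≈ 62.9°.

62.9°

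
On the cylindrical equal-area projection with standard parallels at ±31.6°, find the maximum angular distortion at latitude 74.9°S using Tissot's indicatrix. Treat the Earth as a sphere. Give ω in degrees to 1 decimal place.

Cylindrical equal-area (φ₀ = 31.6°): h = cos φ / cos 31.6° along meridians, k = cos 31.6° / cos φ along parallels; h·k = 1.
At 74.9°: h = 0.3059, k = 3.270; principal scales a = 3.270, b = 0.3059.
sin(ω/2) = (a − b)/(a + b) = 2.964/3.575 = 0.8289, so ω = 2 arcsin(0.8289) ≈ 112.0°.

112.0°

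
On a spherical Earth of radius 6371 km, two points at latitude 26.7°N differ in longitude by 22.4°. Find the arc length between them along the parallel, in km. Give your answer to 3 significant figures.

Arc length along a parallel = R cos φ · Δλ (with Δλ in radians).
= 6371 × cos 26.7° × (22.4° × π/180) = 6371 × 0.8934 × 0.3910 ≈ 2230 km.

2230 km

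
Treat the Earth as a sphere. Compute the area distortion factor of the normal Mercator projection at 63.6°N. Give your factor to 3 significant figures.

5.06

For Mercator, h = k = sec φ (a conformal cylindrical projection has a single point scale, 1/cos φ).
Areal scale = k² = sec²φ = 1/cos²(63.6°) = 1/0.4446² = 5.058.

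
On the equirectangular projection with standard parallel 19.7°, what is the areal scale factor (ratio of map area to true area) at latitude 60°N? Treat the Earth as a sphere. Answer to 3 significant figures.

1.88

In the equirectangular projection with standard parallel φ₀ = 19.7° (x = Rλ cos φ₀, y = Rφ), meridians are true-scale (h = 1) and the parallel scale is k = cos φ₀ / cos φ.
Areal scale = h·k = 1 × cos φ₀ / cos φ; at 60°, h = 1.000, k = 1.883, so h·k = 1.883.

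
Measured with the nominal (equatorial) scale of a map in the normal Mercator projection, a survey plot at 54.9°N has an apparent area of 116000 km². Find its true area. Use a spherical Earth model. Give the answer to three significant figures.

38400 km²

The Mercator projection is conformal; its linear scale factor is the same in every direction and equals sec φ = 1/cos φ.
Areal scale = k² = sec²φ = 1/cos²(54.9°) = 1/0.5750² = 3.025.
True area = apparent / (areal scale) = 116000 / 3.025 ≈ 38400 km².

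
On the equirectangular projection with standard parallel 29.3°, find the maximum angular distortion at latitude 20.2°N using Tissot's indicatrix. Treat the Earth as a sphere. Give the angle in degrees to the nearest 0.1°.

With standard parallel φ₀ = 29.3°, the equirectangular projection gives x = Rλ cos φ₀, y = Rφ, so h = 1 and k = cos 29.3° / cos φ.
At 20.2°: h = 1.000, k = 0.9292; principal scales a = 1.000, b = 0.9292.
sin(ω/2) = (a − b)/(a + b) = 0.07078/1.929 = 0.03669, so ω = 2 arcsin(0.03669) ≈ 4.2°.

4.2°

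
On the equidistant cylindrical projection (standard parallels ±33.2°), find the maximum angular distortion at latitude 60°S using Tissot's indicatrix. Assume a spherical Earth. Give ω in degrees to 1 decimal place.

29.2°

The equidistant cylindrical projection with φ₀ = 33.2° has h = 1 (meridians true) and k = cos φ₀ / cos φ along parallels.
At 60°: h = 1.000, k = 1.674; principal scales a = 1.674, b = 1.000.
sin(ω/2) = (a − b)/(a + b) = 0.6735/2.674 = 0.2519, so ω = 2 arcsin(0.2519) ≈ 29.2°.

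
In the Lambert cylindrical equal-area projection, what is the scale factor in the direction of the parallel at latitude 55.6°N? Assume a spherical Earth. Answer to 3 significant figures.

The Lambert cylindrical equal-area projection is the cylindrical equal-area projection with its standard parallel at the equator (φ₀ = 0). A cylindrical equal-area projection with standard parallel φ₀ has meridian scale h = cos φ / cos φ₀ and parallel scale k = cos φ₀ / cos φ (so areas are preserved, h·k = 1).
k = cos 0° / cos 55.6° = 1.000/0.5650 = 1.770.

1.77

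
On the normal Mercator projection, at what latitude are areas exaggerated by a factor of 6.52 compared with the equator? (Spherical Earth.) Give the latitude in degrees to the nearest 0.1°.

Mercator areal scale is sec²φ.
sec²φ = 6.52  ⇒  cos²φ = 0.1534  ⇒  cos φ = 0.3916.
φ = arccos(0.3916) ≈ 66.9°.

66.9°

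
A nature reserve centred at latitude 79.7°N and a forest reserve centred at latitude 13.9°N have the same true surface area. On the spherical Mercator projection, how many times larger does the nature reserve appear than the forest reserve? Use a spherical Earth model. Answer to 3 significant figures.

Mercator areal scale is sec²φ.
At 79.7°: sec²(79.7°) = 1/0.1788² = 31.28.
At 13.9°: sec²(13.9°) = 1/0.9707² = 1.061.
Ratio = 31.28/1.061 = cos²(13.9°)/cos²(79.7°) ≈ 29.5.

29.5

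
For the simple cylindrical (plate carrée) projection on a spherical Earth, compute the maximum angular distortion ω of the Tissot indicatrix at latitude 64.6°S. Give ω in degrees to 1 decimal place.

47.1°

In the plate carrée (x = Rλ, y = Rφ), meridians are true-scale (h = 1) and parallels are stretched by k = sec φ.
At 64.6°: h = 1.000, k = 2.331; principal scales a = 2.331, b = 1.000.
sin(ω/2) = (a − b)/(a + b) = 1.331/3.331 = 0.3996, so ω = 2 arcsin(0.3996) ≈ 47.1°.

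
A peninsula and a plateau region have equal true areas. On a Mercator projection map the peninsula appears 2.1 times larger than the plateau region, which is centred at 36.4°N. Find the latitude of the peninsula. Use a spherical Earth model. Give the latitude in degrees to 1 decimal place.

For equal true areas on Mercator, apparent areas scale as sec²φ, so the ratio is cos²φ₂ / cos²φ₁.
cos²φ₂ / cos²φ₁ = 2.1  ⇒  cos φ₁ = cos 36.4° / √2.1 = 0.8049/1.449 = 0.5554.
φ₁ = arccos(0.5554) ≈ 56.3°.

56.3°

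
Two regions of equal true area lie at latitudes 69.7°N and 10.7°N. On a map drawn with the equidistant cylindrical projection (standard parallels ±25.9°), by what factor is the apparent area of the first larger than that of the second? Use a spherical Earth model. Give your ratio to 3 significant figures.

The equidistant cylindrical projection with φ₀ = 25.9° has h = 1 (meridians true) and k = cos φ₀ / cos φ along parallels.
Areal scale at 69.7°: h·k = 1.000 × 2.593 = 2.593.
Areal scale at 10.7°: h·k = 1.000 × 0.9155 = 0.9155.
Ratio = 2.593/0.9155 ≈ 2.83.

2.83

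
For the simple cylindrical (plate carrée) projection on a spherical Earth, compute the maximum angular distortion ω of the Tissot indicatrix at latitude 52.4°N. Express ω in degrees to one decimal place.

28.0°

For the equirectangular projection with φ₀ = 0 (plate carrée), h = 1 along meridians and k = sec φ along parallels.
At 52.4°: h = 1.000, k = 1.639; principal scales a = 1.639, b = 1.000.
sin(ω/2) = (a − b)/(a + b) = 0.6390/2.639 = 0.2421, so ω = 2 arcsin(0.2421) ≈ 28.0°.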